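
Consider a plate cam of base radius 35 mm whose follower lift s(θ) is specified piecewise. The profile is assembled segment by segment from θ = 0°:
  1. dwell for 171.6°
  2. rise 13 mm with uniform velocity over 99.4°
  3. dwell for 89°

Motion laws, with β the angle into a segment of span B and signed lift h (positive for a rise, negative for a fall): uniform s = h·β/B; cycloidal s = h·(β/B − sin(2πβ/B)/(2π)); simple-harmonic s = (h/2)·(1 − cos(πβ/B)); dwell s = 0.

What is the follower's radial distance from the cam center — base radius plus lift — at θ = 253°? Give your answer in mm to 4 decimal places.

seg 1 [0°–171.6°] dwell: s stays 0.0000
seg 2 [171.6°–271°] uniform, h=13: θ=253° here. β=81.4, B=99.4. 13·81.4/99.4 = 10.6459 → s = 10.6459
radial distance = base radius + s = 35 + 10.6459 = 45.6459

45.6459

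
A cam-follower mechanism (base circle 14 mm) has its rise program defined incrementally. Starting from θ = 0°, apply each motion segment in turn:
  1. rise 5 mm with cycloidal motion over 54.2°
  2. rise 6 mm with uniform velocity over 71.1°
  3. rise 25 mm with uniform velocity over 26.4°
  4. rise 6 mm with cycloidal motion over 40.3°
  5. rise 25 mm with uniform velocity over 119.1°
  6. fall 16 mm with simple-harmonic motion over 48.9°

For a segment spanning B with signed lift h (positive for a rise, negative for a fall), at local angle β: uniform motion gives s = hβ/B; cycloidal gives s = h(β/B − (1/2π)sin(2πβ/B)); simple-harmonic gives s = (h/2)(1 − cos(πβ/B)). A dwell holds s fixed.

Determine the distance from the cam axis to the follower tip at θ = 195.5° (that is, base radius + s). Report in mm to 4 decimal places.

seg 1 [0°–54.2°] cycloidal, h=5: full span → s += 5 → s = 5.0000
seg 2 [54.2°–125.3°] uniform, h=6: full span → s += 6 → s = 11.0000
seg 3 [125.3°–151.7°] uniform, h=25: full span → s += 25 → s = 36.0000
seg 4 [151.7°–192°] cycloidal, h=6: full span → s += 6 → s = 42.0000
seg 5 [192°–311.1°] uniform, h=25: θ=195.5° here. β=3.5, B=119.1. 25·3.5/119.1 = 0.7347 → s = 42.7347
radial distance = base radius + s = 14 + 42.7347 = 56.7347

56.7347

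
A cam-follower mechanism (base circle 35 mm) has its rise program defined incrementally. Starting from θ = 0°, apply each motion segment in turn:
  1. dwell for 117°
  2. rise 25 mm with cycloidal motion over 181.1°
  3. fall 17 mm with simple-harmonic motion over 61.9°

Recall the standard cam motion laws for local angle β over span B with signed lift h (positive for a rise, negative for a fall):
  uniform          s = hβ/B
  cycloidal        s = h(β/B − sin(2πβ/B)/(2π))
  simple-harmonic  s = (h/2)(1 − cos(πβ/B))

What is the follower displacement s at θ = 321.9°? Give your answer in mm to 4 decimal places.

seg 1 [0°–117°] dwell: s stays 0.0000
seg 2 [117°–298.1°] cycloidal, h=25: full span → s += 25 → s = 25.0000
seg 3 [298.1°–360°] simple-harmonic, h=-17: θ=321.9° here. β=23.8, B=61.9. -17/2·(1 − cos(π·0.3845)) = -5.4828 → s = 19.5172

19.5172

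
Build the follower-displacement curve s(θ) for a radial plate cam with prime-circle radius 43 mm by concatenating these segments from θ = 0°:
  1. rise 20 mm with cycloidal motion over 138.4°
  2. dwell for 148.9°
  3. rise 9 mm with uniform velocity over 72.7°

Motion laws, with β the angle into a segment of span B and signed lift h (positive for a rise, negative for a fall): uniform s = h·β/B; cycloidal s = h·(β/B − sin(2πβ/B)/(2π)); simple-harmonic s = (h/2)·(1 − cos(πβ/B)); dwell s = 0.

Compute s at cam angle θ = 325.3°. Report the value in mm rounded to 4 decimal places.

seg 1 [0°–138.4°] cycloidal, h=20: full span → s += 20 → s = 20.0000
seg 2 [138.4°–287.3°] dwell: s stays 20.0000
seg 3 [287.3°–360°] uniform, h=9: θ=325.3° here. β=38, B=72.7. 9·38/72.7 = 4.7043 → s = 24.7043

24.7043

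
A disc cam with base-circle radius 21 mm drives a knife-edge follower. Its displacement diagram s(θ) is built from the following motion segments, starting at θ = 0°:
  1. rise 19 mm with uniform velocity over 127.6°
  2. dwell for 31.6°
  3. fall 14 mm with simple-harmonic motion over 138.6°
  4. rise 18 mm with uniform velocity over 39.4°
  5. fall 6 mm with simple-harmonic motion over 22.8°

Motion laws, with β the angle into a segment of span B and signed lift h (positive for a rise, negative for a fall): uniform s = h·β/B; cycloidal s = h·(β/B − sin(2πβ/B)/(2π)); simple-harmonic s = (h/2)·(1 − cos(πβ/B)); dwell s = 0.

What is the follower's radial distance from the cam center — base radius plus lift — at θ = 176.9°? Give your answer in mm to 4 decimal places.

seg 1 [0°–127.6°] uniform, h=19: full span → s += 19 → s = 19.0000
seg 2 [127.6°–159.2°] dwell: s stays 19.0000
seg 3 [159.2°–297.8°] simple-harmonic, h=-14: θ=176.9° here. β=17.7, B=138.6. -14/2·(1 − cos(π·0.1277)) = -0.5558 → s = 18.4442
radial distance = base radius + s = 21 + 18.4442 = 39.4442

39.4442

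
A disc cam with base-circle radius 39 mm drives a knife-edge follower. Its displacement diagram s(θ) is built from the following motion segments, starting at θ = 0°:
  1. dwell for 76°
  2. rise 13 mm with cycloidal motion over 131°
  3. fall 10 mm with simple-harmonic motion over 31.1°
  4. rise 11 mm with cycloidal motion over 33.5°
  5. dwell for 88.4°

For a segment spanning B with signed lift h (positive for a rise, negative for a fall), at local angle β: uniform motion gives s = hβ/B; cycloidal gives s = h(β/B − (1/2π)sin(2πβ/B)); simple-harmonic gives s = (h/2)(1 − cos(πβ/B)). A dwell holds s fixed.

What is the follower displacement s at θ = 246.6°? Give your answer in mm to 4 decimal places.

seg 1 [0°–76°] dwell: s stays 0.0000
seg 2 [76°–207°] cycloidal, h=13: full span → s += 13 → s = 13.0000
seg 3 [207°–238.1°] simple-harmonic, h=-10: full span → s += -10 → s = 3.0000
seg 4 [238.1°–271.6°] cycloidal, h=11: θ=246.6° here. β=8.5, B=33.5. 11·(0.2537 − sin(2π·0.2537)/(2π)) = 1.0408 → s = 4.0408

4.0408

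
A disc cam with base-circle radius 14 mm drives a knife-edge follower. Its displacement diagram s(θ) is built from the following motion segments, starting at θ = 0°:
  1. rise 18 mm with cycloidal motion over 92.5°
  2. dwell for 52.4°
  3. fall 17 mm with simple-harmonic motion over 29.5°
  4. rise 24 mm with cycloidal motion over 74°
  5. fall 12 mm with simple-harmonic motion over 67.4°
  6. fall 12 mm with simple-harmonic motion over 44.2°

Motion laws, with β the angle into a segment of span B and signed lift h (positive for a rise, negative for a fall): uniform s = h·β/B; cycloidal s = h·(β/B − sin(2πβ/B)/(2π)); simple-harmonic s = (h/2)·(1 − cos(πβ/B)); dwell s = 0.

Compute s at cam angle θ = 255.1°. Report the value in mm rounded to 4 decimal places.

seg 1 [0°–92.5°] cycloidal, h=18: full span → s += 18 → s = 18.0000
seg 2 [92.5°–144.9°] dwell: s stays 18.0000
seg 3 [144.9°–174.4°] simple-harmonic, h=-17: full span → s += -17 → s = 1.0000
seg 4 [174.4°–248.4°] cycloidal, h=24: full span → s += 24 → s = 25.0000
seg 5 [248.4°–315.8°] simple-harmonic, h=-12: θ=255.1° here. β=6.7, B=67.4. -12/2·(1 − cos(π·0.0994)) = -0.2902 → s = 24.7098

24.7098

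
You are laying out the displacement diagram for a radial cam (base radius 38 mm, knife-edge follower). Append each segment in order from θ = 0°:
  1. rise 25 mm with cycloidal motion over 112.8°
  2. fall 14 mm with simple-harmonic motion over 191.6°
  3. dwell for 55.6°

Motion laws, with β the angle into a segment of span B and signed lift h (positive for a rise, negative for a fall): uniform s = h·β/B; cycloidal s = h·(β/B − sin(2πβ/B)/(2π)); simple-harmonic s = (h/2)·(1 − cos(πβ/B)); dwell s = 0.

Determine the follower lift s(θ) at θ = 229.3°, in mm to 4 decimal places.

seg 1 [0°–112.8°] cycloidal, h=25: full span → s += 25 → s = 25.0000
seg 2 [112.8°–304.4°] simple-harmonic, h=-14: θ=229.3° here. β=116.5, B=191.6. -14/2·(1 − cos(π·0.6080)) = -9.3305 → s = 15.6695

15.6695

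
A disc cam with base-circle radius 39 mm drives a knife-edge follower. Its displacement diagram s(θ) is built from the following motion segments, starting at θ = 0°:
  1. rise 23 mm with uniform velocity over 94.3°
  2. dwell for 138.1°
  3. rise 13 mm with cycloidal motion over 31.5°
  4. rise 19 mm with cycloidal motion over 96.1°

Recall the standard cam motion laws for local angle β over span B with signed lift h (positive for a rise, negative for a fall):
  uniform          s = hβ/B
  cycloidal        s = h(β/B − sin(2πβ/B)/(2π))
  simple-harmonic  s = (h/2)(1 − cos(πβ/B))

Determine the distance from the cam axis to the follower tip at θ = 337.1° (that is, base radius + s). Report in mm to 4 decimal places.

seg 1 [0°–94.3°] uniform, h=23: full span → s += 23 → s = 23.0000
seg 2 [94.3°–232.4°] dwell: s stays 23.0000
seg 3 [232.4°–263.9°] cycloidal, h=13: full span → s += 13 → s = 36.0000
seg 4 [263.9°–360°] cycloidal, h=19: θ=337.1° here. β=73.2, B=96.1. 19·(0.7617 − sin(2π·0.7617)/(2π)) = 17.4882 → s = 53.4882
radial distance = base radius + s = 39 + 53.4882 = 92.4882

92.4882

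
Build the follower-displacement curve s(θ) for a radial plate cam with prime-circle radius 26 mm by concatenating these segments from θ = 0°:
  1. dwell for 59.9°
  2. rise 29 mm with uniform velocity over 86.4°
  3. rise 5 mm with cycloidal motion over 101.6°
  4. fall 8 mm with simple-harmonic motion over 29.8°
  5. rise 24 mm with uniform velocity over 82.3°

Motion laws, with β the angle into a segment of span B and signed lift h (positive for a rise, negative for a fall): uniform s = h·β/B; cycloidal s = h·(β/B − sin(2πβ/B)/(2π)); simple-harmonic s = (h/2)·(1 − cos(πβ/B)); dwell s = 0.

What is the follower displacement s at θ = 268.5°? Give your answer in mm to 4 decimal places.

seg 1 [0°–59.9°] dwell: s stays 0.0000
seg 2 [59.9°–146.3°] uniform, h=29: full span → s += 29 → s = 29.0000
seg 3 [146.3°–247.9°] cycloidal, h=5: full span → s += 5 → s = 34.0000
seg 4 [247.9°–277.7°] simple-harmonic, h=-8: θ=268.5° here. β=20.6, B=29.8. -8/2·(1 − cos(π·0.6913)) = -6.2616 → s = 27.7384

27.7384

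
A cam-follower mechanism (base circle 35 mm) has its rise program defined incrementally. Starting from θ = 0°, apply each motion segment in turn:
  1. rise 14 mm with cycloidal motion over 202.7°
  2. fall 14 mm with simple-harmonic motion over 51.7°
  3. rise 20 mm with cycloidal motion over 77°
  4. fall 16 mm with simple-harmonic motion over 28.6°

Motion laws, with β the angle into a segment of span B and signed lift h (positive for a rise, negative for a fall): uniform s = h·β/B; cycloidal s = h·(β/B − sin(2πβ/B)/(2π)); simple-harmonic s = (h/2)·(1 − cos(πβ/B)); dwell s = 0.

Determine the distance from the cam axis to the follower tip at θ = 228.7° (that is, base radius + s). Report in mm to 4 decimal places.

seg 1 [0°–202.7°] cycloidal, h=14: full span → s += 14 → s = 14.0000
seg 2 [202.7°–254.4°] simple-harmonic, h=-14: θ=228.7° here. β=26, B=51.7. -14/2·(1 − cos(π·0.5029)) = -7.0638 → s = 6.9362
radial distance = base radius + s = 35 + 6.9362 = 41.9362

41.9362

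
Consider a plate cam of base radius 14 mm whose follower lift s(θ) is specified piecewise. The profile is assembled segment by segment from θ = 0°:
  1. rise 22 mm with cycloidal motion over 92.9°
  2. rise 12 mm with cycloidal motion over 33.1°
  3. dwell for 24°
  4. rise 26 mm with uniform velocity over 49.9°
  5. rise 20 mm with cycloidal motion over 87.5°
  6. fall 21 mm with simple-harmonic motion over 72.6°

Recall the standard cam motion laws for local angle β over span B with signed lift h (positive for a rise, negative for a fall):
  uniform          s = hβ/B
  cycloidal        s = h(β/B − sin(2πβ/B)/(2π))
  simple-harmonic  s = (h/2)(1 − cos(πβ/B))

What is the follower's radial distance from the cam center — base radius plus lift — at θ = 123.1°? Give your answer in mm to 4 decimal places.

seg 1 [0°–92.9°] cycloidal, h=22: full span → s += 22 → s = 22.0000
seg 2 [92.9°–126°] cycloidal, h=12: θ=123.1° here. β=30.2, B=33.1. 12·(0.9124 − sin(2π·0.9124)/(2π)) = 11.9477 → s = 33.9477
radial distance = base radius + s = 14 + 33.9477 = 47.9477

47.9477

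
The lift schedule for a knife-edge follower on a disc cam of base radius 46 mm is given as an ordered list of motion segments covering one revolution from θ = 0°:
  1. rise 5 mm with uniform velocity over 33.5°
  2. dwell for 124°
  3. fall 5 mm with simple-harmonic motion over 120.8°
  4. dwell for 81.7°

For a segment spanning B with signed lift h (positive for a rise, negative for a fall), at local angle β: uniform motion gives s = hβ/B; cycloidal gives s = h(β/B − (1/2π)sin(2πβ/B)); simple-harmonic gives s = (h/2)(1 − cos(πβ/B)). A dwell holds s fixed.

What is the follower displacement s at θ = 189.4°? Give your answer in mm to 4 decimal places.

seg 1 [0°–33.5°] uniform, h=5: full span → s += 5 → s = 5.0000
seg 2 [33.5°–157.5°] dwell: s stays 5.0000
seg 3 [157.5°–278.3°] simple-harmonic, h=-5: θ=189.4° here. β=31.9, B=120.8. -5/2·(1 − cos(π·0.2641)) = -0.8121 → s = 4.1879

4.1879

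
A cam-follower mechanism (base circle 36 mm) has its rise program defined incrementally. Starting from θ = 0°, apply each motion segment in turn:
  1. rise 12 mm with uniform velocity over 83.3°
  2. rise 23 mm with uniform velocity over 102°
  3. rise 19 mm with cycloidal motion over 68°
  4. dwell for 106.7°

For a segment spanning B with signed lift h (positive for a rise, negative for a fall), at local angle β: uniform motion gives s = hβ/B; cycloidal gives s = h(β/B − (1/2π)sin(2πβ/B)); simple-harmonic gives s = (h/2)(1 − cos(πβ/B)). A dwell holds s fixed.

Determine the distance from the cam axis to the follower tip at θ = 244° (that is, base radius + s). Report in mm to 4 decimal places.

seg 1 [0°–83.3°] uniform, h=12: full span → s += 12 → s = 12.0000
seg 2 [83.3°–185.3°] uniform, h=23: full span → s += 23 → s = 35.0000
seg 3 [185.3°–253.3°] cycloidal, h=19: θ=244° here. β=58.7, B=68. 19·(0.8632 − sin(2π·0.8632)/(2π)) = 18.6918 → s = 53.6918
radial distance = base radius + s = 36 + 53.6918 = 89.6918

89.6918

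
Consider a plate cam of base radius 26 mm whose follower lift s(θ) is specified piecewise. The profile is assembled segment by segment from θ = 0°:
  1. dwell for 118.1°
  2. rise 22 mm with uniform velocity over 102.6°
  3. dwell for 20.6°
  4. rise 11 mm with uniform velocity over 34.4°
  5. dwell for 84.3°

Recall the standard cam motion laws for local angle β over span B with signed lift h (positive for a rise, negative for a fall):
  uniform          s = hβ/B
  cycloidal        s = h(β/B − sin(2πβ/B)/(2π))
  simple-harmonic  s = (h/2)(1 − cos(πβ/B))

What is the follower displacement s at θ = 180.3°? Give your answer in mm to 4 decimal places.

seg 1 [0°–118.1°] dwell: s stays 0.0000
seg 2 [118.1°–220.7°] uniform, h=22: θ=180.3° here. β=62.2, B=102.6. 22·62.2/102.6 = 13.3372 → s = 13.3372

13.3372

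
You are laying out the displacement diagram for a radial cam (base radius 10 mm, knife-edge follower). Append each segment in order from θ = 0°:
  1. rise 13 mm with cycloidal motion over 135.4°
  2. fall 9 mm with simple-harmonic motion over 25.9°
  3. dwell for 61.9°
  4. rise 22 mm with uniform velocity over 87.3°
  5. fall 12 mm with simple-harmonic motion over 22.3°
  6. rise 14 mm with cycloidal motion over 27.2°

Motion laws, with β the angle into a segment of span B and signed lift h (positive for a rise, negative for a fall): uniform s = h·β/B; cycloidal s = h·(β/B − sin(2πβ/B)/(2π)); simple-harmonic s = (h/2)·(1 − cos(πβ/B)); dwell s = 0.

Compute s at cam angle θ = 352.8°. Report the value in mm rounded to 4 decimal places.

seg 1 [0°–135.4°] cycloidal, h=13: full span → s += 13 → s = 13.0000
seg 2 [135.4°–161.3°] simple-harmonic, h=-9: full span → s += -9 → s = 4.0000
seg 3 [161.3°–223.2°] dwell: s stays 4.0000
seg 4 [223.2°–310.5°] uniform, h=22: full span → s += 22 → s = 26.0000
seg 5 [310.5°–332.8°] simple-harmonic, h=-12: full span → s += -12 → s = 14.0000
seg 6 [332.8°–360°] cycloidal, h=14: θ=352.8° here. β=20, B=27.2. 14·(0.7353 − sin(2π·0.7353)/(2π)) = 12.5128 → s = 26.5128

26.5128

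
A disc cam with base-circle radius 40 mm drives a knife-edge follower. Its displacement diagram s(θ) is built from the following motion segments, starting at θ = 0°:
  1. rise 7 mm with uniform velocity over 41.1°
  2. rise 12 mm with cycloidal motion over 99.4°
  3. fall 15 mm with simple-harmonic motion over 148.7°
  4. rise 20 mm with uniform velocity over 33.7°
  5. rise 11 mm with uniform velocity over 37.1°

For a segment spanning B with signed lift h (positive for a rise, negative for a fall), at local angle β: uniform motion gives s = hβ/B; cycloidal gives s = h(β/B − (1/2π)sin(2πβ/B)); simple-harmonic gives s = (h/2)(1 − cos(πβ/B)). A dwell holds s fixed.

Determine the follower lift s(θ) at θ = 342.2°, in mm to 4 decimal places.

seg 1 [0°–41.1°] uniform, h=7: full span → s += 7 → s = 7.0000
seg 2 [41.1°–140.5°] cycloidal, h=12: full span → s += 12 → s = 19.0000
seg 3 [140.5°–289.2°] simple-harmonic, h=-15: full span → s += -15 → s = 4.0000
seg 4 [289.2°–322.9°] uniform, h=20: full span → s += 20 → s = 24.0000
seg 5 [322.9°–360°] uniform, h=11: θ=342.2° here. β=19.3, B=37.1. 11·19.3/37.1 = 5.7224 → s = 29.7224

29.7224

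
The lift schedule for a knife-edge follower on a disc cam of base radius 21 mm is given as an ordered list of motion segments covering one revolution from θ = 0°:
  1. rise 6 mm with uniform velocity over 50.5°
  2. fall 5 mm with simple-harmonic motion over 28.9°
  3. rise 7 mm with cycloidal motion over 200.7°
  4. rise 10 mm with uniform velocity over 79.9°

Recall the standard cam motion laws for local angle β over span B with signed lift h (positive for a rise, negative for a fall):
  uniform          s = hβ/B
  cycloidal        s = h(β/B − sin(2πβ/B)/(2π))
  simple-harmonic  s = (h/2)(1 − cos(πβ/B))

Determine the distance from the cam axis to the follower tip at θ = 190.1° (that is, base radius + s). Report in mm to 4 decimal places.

seg 1 [0°–50.5°] uniform, h=6: full span → s += 6 → s = 6.0000
seg 2 [50.5°–79.4°] simple-harmonic, h=-5: full span → s += -5 → s = 1.0000
seg 3 [79.4°–280.1°] cycloidal, h=7: θ=190.1° here. β=110.7, B=200.7. 7·(0.5516 − sin(2π·0.5516)/(2π)) = 4.2157 → s = 5.2157
radial distance = base radius + s = 21 + 5.2157 = 26.2157

26.2157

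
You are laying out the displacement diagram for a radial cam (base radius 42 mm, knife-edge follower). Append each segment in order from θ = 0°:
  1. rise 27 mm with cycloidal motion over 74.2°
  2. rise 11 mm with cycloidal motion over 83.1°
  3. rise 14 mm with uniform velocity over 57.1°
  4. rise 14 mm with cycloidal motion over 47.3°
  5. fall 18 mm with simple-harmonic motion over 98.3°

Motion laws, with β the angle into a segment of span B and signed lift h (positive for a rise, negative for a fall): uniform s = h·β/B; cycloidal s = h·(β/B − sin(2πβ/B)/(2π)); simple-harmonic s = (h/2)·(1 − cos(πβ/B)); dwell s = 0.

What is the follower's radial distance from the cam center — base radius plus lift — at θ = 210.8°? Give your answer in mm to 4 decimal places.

seg 1 [0°–74.2°] cycloidal, h=27: full span → s += 27 → s = 27.0000
seg 2 [74.2°–157.3°] cycloidal, h=11: full span → s += 11 → s = 38.0000
seg 3 [157.3°–214.4°] uniform, h=14: θ=210.8° here. β=53.5, B=57.1. 14·53.5/57.1 = 13.1173 → s = 51.1173
radial distance = base radius + s = 42 + 51.1173 = 93.1173

93.1173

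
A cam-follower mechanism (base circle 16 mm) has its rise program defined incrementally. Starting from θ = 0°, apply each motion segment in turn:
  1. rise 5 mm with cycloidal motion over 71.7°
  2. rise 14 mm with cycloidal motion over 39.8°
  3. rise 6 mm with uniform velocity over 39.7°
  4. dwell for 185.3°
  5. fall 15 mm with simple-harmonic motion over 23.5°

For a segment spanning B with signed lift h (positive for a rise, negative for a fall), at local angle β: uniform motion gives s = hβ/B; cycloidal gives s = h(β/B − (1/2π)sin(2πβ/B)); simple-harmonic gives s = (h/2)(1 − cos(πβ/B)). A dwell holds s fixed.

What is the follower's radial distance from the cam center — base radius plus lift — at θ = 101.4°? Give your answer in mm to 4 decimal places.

seg 1 [0°–71.7°] cycloidal, h=5: full span → s += 5 → s = 5.0000
seg 2 [71.7°–111.5°] cycloidal, h=14: θ=101.4° here. β=29.7, B=39.8. 14·(0.7462 − sin(2π·0.7462)/(2π)) = 12.6748 → s = 17.6748
radial distance = base radius + s = 16 + 17.6748 = 33.6748

33.6748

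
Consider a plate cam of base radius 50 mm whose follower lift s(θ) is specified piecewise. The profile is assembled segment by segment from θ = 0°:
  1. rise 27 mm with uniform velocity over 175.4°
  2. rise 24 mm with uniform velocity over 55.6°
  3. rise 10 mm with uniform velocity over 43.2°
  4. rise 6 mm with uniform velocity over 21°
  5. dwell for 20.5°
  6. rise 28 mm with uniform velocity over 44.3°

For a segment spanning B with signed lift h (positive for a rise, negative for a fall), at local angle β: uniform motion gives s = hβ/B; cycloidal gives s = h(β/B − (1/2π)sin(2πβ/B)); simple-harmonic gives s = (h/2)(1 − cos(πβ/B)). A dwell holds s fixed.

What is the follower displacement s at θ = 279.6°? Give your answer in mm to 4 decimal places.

seg 1 [0°–175.4°] uniform, h=27: full span → s += 27 → s = 27.0000
seg 2 [175.4°–231°] uniform, h=24: full span → s += 24 → s = 51.0000
seg 3 [231°–274.2°] uniform, h=10: full span → s += 10 → s = 61.0000
seg 4 [274.2°–295.2°] uniform, h=6: θ=279.6° here. β=5.4, B=21. 6·5.4/21 = 1.5429 → s = 62.5429

62.5429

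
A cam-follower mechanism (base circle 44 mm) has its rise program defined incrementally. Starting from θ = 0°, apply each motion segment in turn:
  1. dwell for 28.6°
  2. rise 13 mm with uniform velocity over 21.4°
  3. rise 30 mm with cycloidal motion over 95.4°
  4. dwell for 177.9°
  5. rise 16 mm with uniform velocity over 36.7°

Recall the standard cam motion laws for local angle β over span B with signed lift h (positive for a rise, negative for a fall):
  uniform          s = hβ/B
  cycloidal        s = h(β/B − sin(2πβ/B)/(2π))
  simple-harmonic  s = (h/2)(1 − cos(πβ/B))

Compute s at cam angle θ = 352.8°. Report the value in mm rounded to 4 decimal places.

seg 1 [0°–28.6°] dwell: s stays 0.0000
seg 2 [28.6°–50°] uniform, h=13: full span → s += 13 → s = 13.0000
seg 3 [50°–145.4°] cycloidal, h=30: full span → s += 30 → s = 43.0000
seg 4 [145.4°–323.3°] dwell: s stays 43.0000
seg 5 [323.3°–360°] uniform, h=16: θ=352.8° here. β=29.5, B=36.7. 16·29.5/36.7 = 12.8610 → s = 55.8610

55.8610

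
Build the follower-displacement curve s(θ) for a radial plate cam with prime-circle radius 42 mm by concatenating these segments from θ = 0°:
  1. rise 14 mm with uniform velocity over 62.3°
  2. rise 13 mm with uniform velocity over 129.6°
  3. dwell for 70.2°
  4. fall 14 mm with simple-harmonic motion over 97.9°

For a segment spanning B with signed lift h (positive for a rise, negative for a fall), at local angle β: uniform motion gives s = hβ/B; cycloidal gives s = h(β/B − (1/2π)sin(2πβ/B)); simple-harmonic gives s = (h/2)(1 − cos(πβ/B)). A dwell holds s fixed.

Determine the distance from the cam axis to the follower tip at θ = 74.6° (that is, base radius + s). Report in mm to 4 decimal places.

seg 1 [0°–62.3°] uniform, h=14: full span → s += 14 → s = 14.0000
seg 2 [62.3°–191.9°] uniform, h=13: θ=74.6° here. β=12.3, B=129.6. 13·12.3/129.6 = 1.2338 → s = 15.2338
radial distance = base radius + s = 42 + 15.2338 = 57.2338

57.2338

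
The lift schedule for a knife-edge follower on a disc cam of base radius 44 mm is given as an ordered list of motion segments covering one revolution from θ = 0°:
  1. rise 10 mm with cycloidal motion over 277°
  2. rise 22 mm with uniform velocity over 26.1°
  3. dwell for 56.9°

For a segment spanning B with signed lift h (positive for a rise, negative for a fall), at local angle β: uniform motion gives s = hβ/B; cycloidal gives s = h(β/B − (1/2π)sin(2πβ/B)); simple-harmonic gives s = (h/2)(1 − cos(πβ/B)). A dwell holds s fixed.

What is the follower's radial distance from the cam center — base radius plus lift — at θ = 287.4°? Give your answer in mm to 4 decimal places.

seg 1 [0°–277°] cycloidal, h=10: full span → s += 10 → s = 10.0000
seg 2 [277°–303.1°] uniform, h=22: θ=287.4° here. β=10.4, B=26.1. 22·10.4/26.1 = 8.7663 → s = 18.7663
radial distance = base radius + s = 44 + 18.7663 = 62.7663

62.7663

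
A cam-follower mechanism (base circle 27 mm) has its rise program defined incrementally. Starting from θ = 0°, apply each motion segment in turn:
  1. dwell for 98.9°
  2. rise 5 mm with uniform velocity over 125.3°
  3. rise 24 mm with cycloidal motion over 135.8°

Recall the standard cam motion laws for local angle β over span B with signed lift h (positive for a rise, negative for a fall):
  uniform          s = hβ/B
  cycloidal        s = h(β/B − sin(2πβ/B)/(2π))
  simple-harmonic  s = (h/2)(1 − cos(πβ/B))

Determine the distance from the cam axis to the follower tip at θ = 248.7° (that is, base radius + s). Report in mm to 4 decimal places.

seg 1 [0°–98.9°] dwell: s stays 0.0000
seg 2 [98.9°–224.2°] uniform, h=5: full span → s += 5 → s = 5.0000
seg 3 [224.2°–360°] cycloidal, h=24: θ=248.7° here. β=24.5, B=135.8. 24·(0.1804 − sin(2π·0.1804)/(2π)) = 0.8695 → s = 5.8695
radial distance = base radius + s = 27 + 5.8695 = 32.8695

32.8695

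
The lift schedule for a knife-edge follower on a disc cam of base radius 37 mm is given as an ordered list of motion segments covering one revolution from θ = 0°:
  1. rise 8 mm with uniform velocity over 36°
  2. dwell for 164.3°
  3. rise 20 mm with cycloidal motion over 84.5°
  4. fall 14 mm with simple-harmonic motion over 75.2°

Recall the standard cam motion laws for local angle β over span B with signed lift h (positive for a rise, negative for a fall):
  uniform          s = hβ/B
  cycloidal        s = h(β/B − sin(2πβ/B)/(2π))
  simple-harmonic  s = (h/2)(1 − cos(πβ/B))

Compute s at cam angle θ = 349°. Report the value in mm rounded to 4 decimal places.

seg 1 [0°–36°] uniform, h=8: full span → s += 8 → s = 8.0000
seg 2 [36°–200.3°] dwell: s stays 8.0000
seg 3 [200.3°–284.8°] cycloidal, h=20: full span → s += 20 → s = 28.0000
seg 4 [284.8°–360°] simple-harmonic, h=-14: θ=349° here. β=64.2, B=75.2. -14/2·(1 − cos(π·0.8537)) = -13.2738 → s = 14.7262

14.7262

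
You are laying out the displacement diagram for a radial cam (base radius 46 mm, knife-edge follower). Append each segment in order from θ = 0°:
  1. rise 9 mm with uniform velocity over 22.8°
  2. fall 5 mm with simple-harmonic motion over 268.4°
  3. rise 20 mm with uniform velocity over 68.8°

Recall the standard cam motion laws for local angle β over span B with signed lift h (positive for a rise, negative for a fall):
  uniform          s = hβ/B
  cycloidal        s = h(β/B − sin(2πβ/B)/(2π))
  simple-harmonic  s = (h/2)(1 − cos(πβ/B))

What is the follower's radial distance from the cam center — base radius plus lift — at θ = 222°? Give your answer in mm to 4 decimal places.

seg 1 [0°–22.8°] uniform, h=9: full span → s += 9 → s = 9.0000
seg 2 [22.8°–291.2°] simple-harmonic, h=-5: θ=222° here. β=199.2, B=268.4. -5/2·(1 − cos(π·0.7422)) = -4.2238 → s = 4.7762
radial distance = base radius + s = 46 + 4.7762 = 50.7762

50.7762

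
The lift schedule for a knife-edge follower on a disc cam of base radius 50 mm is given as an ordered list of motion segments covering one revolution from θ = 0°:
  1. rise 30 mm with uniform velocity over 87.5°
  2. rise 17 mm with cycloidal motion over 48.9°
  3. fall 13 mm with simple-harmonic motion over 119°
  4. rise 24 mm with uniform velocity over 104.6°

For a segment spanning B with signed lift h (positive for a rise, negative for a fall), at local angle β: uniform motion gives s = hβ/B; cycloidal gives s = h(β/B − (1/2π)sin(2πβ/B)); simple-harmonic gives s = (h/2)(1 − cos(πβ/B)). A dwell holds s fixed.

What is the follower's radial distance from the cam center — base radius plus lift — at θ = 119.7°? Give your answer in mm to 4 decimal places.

seg 1 [0°–87.5°] uniform, h=30: full span → s += 30 → s = 30.0000
seg 2 [87.5°–136.4°] cycloidal, h=17: θ=119.7° here. β=32.2, B=48.9. 17·(0.6585 − sin(2π·0.6585)/(2π)) = 13.4648 → s = 43.4648
radial distance = base radius + s = 50 + 43.4648 = 93.4648

93.4648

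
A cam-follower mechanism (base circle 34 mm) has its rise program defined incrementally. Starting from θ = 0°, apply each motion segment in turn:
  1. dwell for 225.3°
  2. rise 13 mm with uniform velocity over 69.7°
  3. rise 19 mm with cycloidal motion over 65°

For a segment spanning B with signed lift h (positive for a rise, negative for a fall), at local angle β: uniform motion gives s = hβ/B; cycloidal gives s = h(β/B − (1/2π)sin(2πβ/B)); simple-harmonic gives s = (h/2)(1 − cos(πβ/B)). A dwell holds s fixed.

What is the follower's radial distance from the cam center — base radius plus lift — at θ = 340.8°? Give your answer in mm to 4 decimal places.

seg 1 [0°–225.3°] dwell: s stays 0.0000
seg 2 [225.3°–295°] uniform, h=13: full span → s += 13 → s = 13.0000
seg 3 [295°–360°] cycloidal, h=19: θ=340.8° here. β=45.8, B=65. 19·(0.7046 − sin(2π·0.7046)/(2π)) = 16.2895 → s = 29.2895
radial distance = base radius + s = 34 + 29.2895 = 63.2895

63.2895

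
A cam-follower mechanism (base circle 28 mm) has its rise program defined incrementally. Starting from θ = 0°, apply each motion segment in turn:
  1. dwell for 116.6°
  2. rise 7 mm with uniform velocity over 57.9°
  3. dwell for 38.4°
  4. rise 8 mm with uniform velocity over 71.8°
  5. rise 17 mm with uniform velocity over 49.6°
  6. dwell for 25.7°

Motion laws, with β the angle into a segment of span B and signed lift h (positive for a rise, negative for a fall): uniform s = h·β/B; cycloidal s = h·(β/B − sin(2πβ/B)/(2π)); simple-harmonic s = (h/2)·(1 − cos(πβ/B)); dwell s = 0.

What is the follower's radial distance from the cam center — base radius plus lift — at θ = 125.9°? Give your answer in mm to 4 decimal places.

seg 1 [0°–116.6°] dwell: s stays 0.0000
seg 2 [116.6°–174.5°] uniform, h=7: θ=125.9° here. β=9.3, B=57.9. 7·9.3/57.9 = 1.1244 → s = 1.1244
radial distance = base radius + s = 28 + 1.1244 = 29.1244

29.1244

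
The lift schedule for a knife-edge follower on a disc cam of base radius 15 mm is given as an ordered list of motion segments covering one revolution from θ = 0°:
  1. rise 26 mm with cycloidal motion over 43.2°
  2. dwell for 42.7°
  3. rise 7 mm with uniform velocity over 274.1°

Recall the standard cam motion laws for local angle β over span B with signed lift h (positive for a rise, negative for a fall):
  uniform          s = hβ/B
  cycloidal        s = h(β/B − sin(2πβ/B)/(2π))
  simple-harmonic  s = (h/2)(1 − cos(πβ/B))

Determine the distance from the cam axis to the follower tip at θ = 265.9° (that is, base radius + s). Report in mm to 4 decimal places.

seg 1 [0°–43.2°] cycloidal, h=26: full span → s += 26 → s = 26.0000
seg 2 [43.2°–85.9°] dwell: s stays 26.0000
seg 3 [85.9°–360°] uniform, h=7: θ=265.9° here. β=180, B=274.1. 7·180/274.1 = 4.5969 → s = 30.5969
radial distance = base radius + s = 15 + 30.5969 = 45.5969

45.5969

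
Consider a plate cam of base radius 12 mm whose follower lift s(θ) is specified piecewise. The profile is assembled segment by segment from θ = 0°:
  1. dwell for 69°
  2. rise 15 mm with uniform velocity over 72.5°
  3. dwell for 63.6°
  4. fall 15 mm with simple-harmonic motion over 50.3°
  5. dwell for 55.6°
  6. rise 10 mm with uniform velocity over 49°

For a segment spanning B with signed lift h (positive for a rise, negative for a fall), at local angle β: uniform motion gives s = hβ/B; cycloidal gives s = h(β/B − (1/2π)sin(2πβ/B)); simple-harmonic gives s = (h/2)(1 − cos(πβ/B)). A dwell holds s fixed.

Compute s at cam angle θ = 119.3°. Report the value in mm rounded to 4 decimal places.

seg 1 [0°–69°] dwell: s stays 0.0000
seg 2 [69°–141.5°] uniform, h=15: θ=119.3° here. β=50.3, B=72.5. 15·50.3/72.5 = 10.4069 → s = 10.4069

10.4069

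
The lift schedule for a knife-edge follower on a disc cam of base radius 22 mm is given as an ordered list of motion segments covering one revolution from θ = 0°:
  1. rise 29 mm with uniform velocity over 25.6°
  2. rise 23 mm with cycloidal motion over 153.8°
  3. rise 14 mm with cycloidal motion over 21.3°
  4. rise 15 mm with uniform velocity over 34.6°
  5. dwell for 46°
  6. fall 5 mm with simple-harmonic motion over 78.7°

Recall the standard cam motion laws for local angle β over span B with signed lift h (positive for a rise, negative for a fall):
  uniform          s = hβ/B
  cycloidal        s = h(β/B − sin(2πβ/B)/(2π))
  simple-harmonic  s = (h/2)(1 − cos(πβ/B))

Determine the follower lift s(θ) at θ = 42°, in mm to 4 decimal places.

seg 1 [0°–25.6°] uniform, h=29: full span → s += 29 → s = 29.0000
seg 2 [25.6°–179.4°] cycloidal, h=23: θ=42° here. β=16.4, B=153.8. 23·(0.1066 − sin(2π·0.1066)/(2π)) = 0.1794 → s = 29.1794

29.1794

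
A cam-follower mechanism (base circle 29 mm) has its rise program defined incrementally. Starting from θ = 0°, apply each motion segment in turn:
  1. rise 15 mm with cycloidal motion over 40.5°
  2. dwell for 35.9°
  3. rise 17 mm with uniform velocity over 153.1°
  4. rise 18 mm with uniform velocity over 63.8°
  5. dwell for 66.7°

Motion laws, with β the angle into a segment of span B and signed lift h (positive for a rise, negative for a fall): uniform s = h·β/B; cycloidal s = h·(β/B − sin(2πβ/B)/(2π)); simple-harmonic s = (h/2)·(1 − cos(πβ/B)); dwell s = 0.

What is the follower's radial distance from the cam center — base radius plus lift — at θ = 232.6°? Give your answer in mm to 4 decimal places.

seg 1 [0°–40.5°] cycloidal, h=15: full span → s += 15 → s = 15.0000
seg 2 [40.5°–76.4°] dwell: s stays 15.0000
seg 3 [76.4°–229.5°] uniform, h=17: full span → s += 17 → s = 32.0000
seg 4 [229.5°–293.3°] uniform, h=18: θ=232.6° here. β=3.1, B=63.8. 18·3.1/63.8 = 0.8746 → s = 32.8746
radial distance = base radius + s = 29 + 32.8746 = 61.8746

61.8746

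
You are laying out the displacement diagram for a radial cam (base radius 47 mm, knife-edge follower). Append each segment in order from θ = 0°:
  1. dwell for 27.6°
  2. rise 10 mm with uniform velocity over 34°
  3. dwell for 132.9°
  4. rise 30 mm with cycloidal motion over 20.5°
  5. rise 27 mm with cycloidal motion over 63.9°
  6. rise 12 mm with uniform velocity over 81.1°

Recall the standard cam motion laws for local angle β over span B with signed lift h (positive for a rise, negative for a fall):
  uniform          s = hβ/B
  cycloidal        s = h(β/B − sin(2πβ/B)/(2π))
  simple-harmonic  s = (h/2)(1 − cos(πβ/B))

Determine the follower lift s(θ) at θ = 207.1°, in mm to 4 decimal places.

seg 1 [0°–27.6°] dwell: s stays 0.0000
seg 2 [27.6°–61.6°] uniform, h=10: full span → s += 10 → s = 10.0000
seg 3 [61.6°–194.5°] dwell: s stays 10.0000
seg 4 [194.5°–215°] cycloidal, h=30: θ=207.1° here. β=12.6, B=20.5. 30·(0.6146 − sin(2π·0.6146)/(2π)) = 21.5883 → s = 31.5883

31.5883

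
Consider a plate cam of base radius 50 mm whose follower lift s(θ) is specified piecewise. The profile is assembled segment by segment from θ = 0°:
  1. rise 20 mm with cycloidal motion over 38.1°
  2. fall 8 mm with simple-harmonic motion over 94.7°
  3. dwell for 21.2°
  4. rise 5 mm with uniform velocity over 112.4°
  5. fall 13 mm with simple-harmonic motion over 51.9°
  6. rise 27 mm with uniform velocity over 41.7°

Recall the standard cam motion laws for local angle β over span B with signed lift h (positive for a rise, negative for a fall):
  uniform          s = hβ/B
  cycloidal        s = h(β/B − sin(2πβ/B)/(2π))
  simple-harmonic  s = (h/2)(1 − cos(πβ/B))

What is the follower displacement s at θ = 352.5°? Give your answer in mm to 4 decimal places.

seg 1 [0°–38.1°] cycloidal, h=20: full span → s += 20 → s = 20.0000
seg 2 [38.1°–132.8°] simple-harmonic, h=-8: full span → s += -8 → s = 12.0000
seg 3 [132.8°–154°] dwell: s stays 12.0000
seg 4 [154°–266.4°] uniform, h=5: full span → s += 5 → s = 17.0000
seg 5 [266.4°–318.3°] simple-harmonic, h=-13: full span → s += -13 → s = 4.0000
seg 6 [318.3°–360°] uniform, h=27: θ=352.5° here. β=34.2, B=41.7. 27·34.2/41.7 = 22.1439 → s = 26.1439

26.1439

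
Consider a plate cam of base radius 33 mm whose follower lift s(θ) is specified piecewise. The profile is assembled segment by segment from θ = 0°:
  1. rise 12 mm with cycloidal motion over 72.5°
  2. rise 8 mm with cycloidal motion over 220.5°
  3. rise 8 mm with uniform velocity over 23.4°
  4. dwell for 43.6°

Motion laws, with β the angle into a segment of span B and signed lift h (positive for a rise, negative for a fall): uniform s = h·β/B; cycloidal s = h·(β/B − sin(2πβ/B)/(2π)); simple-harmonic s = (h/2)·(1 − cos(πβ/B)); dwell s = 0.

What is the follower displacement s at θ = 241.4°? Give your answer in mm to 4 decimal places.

seg 1 [0°–72.5°] cycloidal, h=12: full span → s += 12 → s = 12.0000
seg 2 [72.5°–293°] cycloidal, h=8: θ=241.4° here. β=168.9, B=220.5. 8·(0.7660 − sin(2π·0.7660)/(2π)) = 7.3947 → s = 19.3947

19.3947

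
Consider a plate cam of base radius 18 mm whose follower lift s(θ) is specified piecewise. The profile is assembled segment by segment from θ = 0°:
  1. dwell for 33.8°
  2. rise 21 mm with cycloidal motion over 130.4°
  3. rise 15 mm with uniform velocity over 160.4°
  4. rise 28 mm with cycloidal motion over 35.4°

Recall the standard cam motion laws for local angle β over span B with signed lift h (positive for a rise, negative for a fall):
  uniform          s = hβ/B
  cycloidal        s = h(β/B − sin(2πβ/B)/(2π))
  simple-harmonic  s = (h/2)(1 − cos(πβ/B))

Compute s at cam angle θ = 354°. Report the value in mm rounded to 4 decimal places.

seg 1 [0°–33.8°] dwell: s stays 0.0000
seg 2 [33.8°–164.2°] cycloidal, h=21: full span → s += 21 → s = 21.0000
seg 3 [164.2°–324.6°] uniform, h=15: full span → s += 15 → s = 36.0000
seg 4 [324.6°–360°] cycloidal, h=28: θ=354° here. β=29.4, B=35.4. 28·(0.8305 − sin(2π·0.8305)/(2π)) = 27.1525 → s = 63.1525

63.1525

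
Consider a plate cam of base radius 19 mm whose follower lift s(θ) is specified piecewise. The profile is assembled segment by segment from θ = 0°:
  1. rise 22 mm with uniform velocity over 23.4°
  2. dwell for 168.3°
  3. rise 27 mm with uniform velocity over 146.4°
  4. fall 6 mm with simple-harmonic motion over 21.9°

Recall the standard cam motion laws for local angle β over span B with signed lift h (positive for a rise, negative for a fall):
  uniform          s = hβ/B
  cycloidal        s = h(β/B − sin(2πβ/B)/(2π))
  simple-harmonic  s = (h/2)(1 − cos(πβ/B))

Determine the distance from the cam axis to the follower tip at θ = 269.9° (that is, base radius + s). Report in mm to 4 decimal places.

seg 1 [0°–23.4°] uniform, h=22: full span → s += 22 → s = 22.0000
seg 2 [23.4°–191.7°] dwell: s stays 22.0000
seg 3 [191.7°–338.1°] uniform, h=27: θ=269.9° here. β=78.2, B=146.4. 27·78.2/146.4 = 14.4221 → s = 36.4221
radial distance = base radius + s = 19 + 36.4221 = 55.4221

55.4221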